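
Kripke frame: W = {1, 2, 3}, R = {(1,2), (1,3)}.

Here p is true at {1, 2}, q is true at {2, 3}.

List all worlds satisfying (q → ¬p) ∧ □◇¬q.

1: q → ¬p is T, □◇¬q is F. ✗
2: q → ¬p is F, □◇¬q is T. ✗
3: q → ¬p is T, □◇¬q is T. ✓

{3}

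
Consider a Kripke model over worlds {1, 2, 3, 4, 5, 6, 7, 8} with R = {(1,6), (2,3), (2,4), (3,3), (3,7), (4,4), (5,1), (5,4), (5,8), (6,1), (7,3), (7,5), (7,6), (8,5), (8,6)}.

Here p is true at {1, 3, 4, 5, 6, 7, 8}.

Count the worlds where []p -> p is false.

1

1: []p is T, p is T. ✓
2: []p is T, p is F. ✗
3: []p is T, p is T. ✓
4: []p is T, p is T. ✓
5: []p is T, p is T. ✓
6: []p is T, p is T. ✓
7: []p is T, p is T. ✓
8: []p is T, p is T. ✓
Satisfying worlds: {1, 3, 4, 5, 6, 7, 8}.
So []p -> p fails at the other 1 world.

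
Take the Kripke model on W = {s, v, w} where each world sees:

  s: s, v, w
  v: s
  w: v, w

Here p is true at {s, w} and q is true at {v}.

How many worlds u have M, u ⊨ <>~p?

2

s: successors {s, v, w}; ~p there: s:F, v:T, w:F. ✓
v: successors {s}; ~p there: s:F. ✗
w: successors {v, w}; ~p there: v:T, w:F. ✓
Satisfying worlds: {s, w}.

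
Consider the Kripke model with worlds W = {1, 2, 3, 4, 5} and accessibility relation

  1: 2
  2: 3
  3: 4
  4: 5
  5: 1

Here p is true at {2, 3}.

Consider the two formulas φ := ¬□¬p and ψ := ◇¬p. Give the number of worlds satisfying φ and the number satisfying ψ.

2 and 3

For ¬□¬p:
1: □¬p is F. ✓
2: □¬p is F. ✓
3: □¬p is T. ✗
4: □¬p is T. ✗
5: □¬p is T. ✗
— 2 worlds.
For ◇¬p:
1: successors {2}; ¬p there: 2:F. ✗
2: successors {3}; ¬p there: 3:F. ✗
3: successors {4}; ¬p there: 4:T. ✓
4: successors {5}; ¬p there: 5:T. ✓
5: successors {1}; ¬p there: 1:T. ✓
— 3 worlds.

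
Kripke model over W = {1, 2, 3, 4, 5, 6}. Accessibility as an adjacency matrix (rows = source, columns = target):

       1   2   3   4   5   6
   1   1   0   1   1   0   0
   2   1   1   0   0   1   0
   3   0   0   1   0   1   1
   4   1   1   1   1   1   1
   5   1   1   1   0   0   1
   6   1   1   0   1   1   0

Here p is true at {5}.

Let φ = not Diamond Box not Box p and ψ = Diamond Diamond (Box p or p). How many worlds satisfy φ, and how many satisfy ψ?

For not Diamond Box not Box p:
1: Diamond Box not Box p is T. ✗
2: Diamond Box not Box p is T. ✗
3: Diamond Box not Box p is T. ✗
4: Diamond Box not Box p is T. ✗
5: Diamond Box not Box p is T. ✗
6: Diamond Box not Box p is T. ✗
— 0 worlds.
For Diamond Diamond (Box p or p):
1: successors {1, 3, 4}; Diamond (Box p or p) there: 1:F, 3:T, 4:T. ✓
2: successors {1, 2, 5}; Diamond (Box p or p) there: 1:F, 2:T, 5:F. ✓
3: successors {3, 5, 6}; Diamond (Box p or p) there: 3:T, 5:F, 6:T. ✓
4: successors {1, 2, 3, 4, 5, 6}; Diamond (Box p or p) there: 1:F, 2:T, 3:T, 4:T, 5:F, 6:T. ✓
5: successors {1, 2, 3, 6}; Diamond (Box p or p) there: 1:F, 2:T, 3:T, 6:T. ✓
6: successors {1, 2, 4, 5}; Diamond (Box p or p) there: 1:F, 2:T, 4:T, 5:F. ✓
— 6 worlds.

0 and 6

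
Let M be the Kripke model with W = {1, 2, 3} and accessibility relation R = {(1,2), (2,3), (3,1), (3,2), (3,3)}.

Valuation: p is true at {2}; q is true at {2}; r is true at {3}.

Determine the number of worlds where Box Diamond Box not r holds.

1

1: successors {2}; Diamond Box not r there: 2:F. ✗
2: successors {3}; Diamond Box not r there: 3:T. ✓
3: successors {1, 2, 3}; Diamond Box not r there: 1:F, 2:F, 3:T. ✗
Satisfying worlds: {2}.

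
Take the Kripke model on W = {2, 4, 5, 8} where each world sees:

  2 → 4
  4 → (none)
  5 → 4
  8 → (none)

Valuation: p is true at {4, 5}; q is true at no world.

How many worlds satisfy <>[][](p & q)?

2: successors {4}; [][](p & q) there: 4:T. ✓
4: no successors, so <>[][](p & q) fails. ✗
5: successors {4}; [][](p & q) there: 4:T. ✓
8: no successors, so <>[][](p & q) fails. ✗
Satisfying worlds: {2, 5}.

2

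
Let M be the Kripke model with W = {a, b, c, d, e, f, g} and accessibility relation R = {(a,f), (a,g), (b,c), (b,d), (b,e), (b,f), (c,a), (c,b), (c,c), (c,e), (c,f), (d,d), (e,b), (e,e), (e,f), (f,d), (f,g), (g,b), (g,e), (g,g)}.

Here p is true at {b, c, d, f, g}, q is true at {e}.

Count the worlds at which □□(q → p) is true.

1

a: successors {f, g}; □(q → p) there: f:T, g:F. ✗
b: successors {c, d, e, f}; □(q → p) there: c:F, d:T, e:F, f:T. ✗
c: successors {a, b, c, e, f}; □(q → p) there: a:T, b:F, c:F, e:F, f:T. ✗
d: successors {d}; □(q → p) there: d:T. ✓
e: successors {b, e, f}; □(q → p) there: b:F, e:F, f:T. ✗
f: successors {d, g}; □(q → p) there: d:T, g:F. ✗
g: successors {b, e, g}; □(q → p) there: b:F, e:F, g:F. ✗
Satisfying worlds: {d}.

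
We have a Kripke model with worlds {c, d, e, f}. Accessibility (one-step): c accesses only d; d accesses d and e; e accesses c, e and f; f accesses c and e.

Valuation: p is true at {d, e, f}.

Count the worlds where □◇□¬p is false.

4

c: successors {d}; ◇□¬p there: d:F. ✗
d: successors {d, e}; ◇□¬p there: d:F, e:F. ✗
e: successors {c, e, f}; ◇□¬p there: c:F, e:F, f:F. ✗
f: successors {c, e}; ◇□¬p there: c:F, e:F. ✗
Satisfying worlds: ∅.
So □◇□¬p fails at the other 4 worlds.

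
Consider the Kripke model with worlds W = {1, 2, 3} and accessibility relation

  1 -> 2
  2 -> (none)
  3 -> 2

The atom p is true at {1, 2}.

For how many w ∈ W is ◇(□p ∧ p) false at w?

1

1: successors {2}; □p ∧ p there: 2:T. ✓
2: no successors, so ◇(□p ∧ p) fails. ✗
3: successors {2}; □p ∧ p there: 2:T. ✓
Satisfying worlds: {1, 3}.
So ◇(□p ∧ p) fails at the other 1 world.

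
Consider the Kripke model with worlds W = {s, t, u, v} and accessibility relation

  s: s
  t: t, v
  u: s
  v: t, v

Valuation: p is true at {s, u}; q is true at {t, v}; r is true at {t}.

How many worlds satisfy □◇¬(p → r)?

2

s: successors {s}; ◇¬(p → r) there: s:T. ✓
t: successors {t, v}; ◇¬(p → r) there: t:F, v:F. ✗
u: successors {s}; ◇¬(p → r) there: s:T. ✓
v: successors {t, v}; ◇¬(p → r) there: t:F, v:F. ✗
Satisfying worlds: {s, u}.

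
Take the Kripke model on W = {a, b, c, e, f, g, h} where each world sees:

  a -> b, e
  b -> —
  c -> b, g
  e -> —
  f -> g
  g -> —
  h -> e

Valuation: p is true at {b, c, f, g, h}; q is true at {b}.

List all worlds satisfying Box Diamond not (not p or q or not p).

{b, e, g}

a: successors {b, e}; Diamond not (not p or q or not p) there: b:F, e:F. ✗
b: no successors, so Box Diamond not (not p or q or not p) holds vacuously. ✓
c: successors {b, g}; Diamond not (not p or q or not p) there: b:F, g:F. ✗
e: no successors, so Box Diamond not (not p or q or not p) holds vacuously. ✓
f: successors {g}; Diamond not (not p or q or not p) there: g:F. ✗
g: no successors, so Box Diamond not (not p or q or not p) holds vacuously. ✓
h: successors {e}; Diamond not (not p or q or not p) there: e:F. ✗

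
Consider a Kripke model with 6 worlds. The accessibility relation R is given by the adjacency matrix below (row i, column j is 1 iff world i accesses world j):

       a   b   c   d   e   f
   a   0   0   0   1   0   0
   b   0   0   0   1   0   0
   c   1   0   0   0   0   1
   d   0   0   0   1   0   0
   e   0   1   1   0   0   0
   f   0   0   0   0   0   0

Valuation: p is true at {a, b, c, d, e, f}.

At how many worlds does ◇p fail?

a: successors {d}; p there: d:T. ✓
b: successors {d}; p there: d:T. ✓
c: successors {a, f}; p there: a:T, f:T. ✓
d: successors {d}; p there: d:T. ✓
e: successors {b, c}; p there: b:T, c:T. ✓
f: no successors, so ◇p fails. ✗
Satisfying worlds: {a, b, c, d, e}.
So ◇p fails at the other 1 world.

1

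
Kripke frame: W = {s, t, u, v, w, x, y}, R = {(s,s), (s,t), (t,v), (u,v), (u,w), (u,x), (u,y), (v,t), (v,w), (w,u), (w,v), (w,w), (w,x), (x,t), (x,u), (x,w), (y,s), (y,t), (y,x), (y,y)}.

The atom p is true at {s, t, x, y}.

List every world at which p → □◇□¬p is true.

s: p is T, □◇□¬p is F. ✗
t: p is T, □◇□¬p is T. ✓
u: p is F, □◇□¬p is F. ✓
v: p is F, □◇□¬p is F. ✓
w: p is F, □◇□¬p is F. ✓
x: p is T, □◇□¬p is F. ✗
y: p is T, □◇□¬p is F. ✗

{t, u, v, w}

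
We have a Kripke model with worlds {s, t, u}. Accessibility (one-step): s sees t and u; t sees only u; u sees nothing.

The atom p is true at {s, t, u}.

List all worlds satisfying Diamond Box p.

{s, t}

s: successors {t, u}; Box p there: t:T, u:T. ✓
t: successors {u}; Box p there: u:T. ✓
u: no successors, so Diamond Box p fails. ✗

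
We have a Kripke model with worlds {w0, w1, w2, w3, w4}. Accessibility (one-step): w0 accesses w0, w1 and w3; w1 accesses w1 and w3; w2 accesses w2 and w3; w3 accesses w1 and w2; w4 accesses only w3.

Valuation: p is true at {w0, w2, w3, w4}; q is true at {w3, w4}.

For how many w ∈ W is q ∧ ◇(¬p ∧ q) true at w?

w0: q is F, ◇(¬p ∧ q) is F. ✗
w1: q is F, ◇(¬p ∧ q) is F. ✗
w2: q is F, ◇(¬p ∧ q) is F. ✗
w3: q is T, ◇(¬p ∧ q) is F. ✗
w4: q is T, ◇(¬p ∧ q) is F. ✗
Satisfying worlds: ∅.

0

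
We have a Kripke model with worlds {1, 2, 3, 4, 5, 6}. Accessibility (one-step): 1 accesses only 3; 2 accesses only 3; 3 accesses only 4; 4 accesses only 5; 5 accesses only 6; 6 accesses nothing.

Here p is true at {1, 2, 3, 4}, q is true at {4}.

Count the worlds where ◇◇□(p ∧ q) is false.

5

1: successors {3}; ◇□(p ∧ q) there: 3:F. ✗
2: successors {3}; ◇□(p ∧ q) there: 3:F. ✗
3: successors {4}; ◇□(p ∧ q) there: 4:F. ✗
4: successors {5}; ◇□(p ∧ q) there: 5:T. ✓
5: successors {6}; ◇□(p ∧ q) there: 6:F. ✗
6: no successors, so ◇◇□(p ∧ q) fails. ✗
Satisfying worlds: {4}.
So ◇◇□(p ∧ q) fails at the other 5 worlds.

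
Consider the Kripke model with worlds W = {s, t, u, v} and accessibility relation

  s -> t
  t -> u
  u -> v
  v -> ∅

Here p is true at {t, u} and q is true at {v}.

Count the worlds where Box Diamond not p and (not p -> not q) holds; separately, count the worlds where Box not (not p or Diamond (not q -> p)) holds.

1 and 1

For Box Diamond not p and (not p -> not q):
s: Box Diamond not p is F, not p -> not q is T. ✗
t: Box Diamond not p is T, not p -> not q is T. ✓
u: Box Diamond not p is F, not p -> not q is T. ✗
v: Box Diamond not p is T, not p -> not q is F. ✗
— 1 world.
For Box not (not p or Diamond (not q -> p)):
s: successors {t}; not (not p or Diamond (not q -> p)) there: t:F. ✗
t: successors {u}; not (not p or Diamond (not q -> p)) there: u:F. ✗
u: successors {v}; not (not p or Diamond (not q -> p)) there: v:F. ✗
v: no successors, so Box not (not p or Diamond (not q -> p)) holds vacuously. ✓
— 1 world.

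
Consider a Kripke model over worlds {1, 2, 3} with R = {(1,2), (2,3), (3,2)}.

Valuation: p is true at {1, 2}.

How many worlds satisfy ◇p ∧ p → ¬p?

1: ◇p ∧ p is T, ¬p is F. ✗
2: ◇p ∧ p is F, ¬p is F. ✓
3: ◇p ∧ p is F, ¬p is T. ✓
Satisfying worlds: {2, 3}.

2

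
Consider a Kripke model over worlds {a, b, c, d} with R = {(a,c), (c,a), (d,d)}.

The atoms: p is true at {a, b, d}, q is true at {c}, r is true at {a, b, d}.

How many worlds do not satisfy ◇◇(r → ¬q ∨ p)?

a: successors {c}; ◇(r → ¬q ∨ p) there: c:T. ✓
b: no successors, so ◇◇(r → ¬q ∨ p) fails. ✗
c: successors {a}; ◇(r → ¬q ∨ p) there: a:T. ✓
d: successors {d}; ◇(r → ¬q ∨ p) there: d:T. ✓
Satisfying worlds: {a, c, d}.
So ◇◇(r → ¬q ∨ p) fails at the other 1 world.

1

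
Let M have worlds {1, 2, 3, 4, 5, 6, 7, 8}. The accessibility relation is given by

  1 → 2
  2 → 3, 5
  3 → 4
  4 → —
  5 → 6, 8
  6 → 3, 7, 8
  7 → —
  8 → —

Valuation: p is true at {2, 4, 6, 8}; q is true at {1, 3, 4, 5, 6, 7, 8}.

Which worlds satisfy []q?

{2, 3, 4, 5, 6, 7, 8}

1: successors {2}; q there: 2:F. ✗
2: successors {3, 5}; q there: 3:T, 5:T. ✓
3: successors {4}; q there: 4:T. ✓
4: no successors, so []q holds vacuously. ✓
5: successors {6, 8}; q there: 6:T, 8:T. ✓
6: successors {3, 7, 8}; q there: 3:T, 7:T, 8:T. ✓
7: no successors, so []q holds vacuously. ✓
8: no successors, so []q holds vacuously. ✓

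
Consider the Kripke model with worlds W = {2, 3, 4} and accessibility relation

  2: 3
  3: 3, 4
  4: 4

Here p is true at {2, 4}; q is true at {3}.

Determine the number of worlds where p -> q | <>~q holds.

2: p is T, q | <>~q is F. ✗
3: p is F, q | <>~q is T. ✓
4: p is T, q | <>~q is T. ✓
Satisfying worlds: {3, 4}.

2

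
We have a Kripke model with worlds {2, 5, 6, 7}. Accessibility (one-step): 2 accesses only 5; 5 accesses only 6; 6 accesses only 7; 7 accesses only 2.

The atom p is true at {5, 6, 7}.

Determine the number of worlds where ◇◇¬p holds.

1

2: successors {5}; ◇¬p there: 5:F. ✗
5: successors {6}; ◇¬p there: 6:F. ✗
6: successors {7}; ◇¬p there: 7:T. ✓
7: successors {2}; ◇¬p there: 2:F. ✗
Satisfying worlds: {6}.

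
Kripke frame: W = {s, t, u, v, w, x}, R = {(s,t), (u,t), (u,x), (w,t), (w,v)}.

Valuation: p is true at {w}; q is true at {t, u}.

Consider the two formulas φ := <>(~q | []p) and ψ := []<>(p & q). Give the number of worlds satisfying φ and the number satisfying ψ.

3 and 3

For <>(~q | []p):
s: successors {t}; ~q | []p there: t:T. ✓
t: no successors, so <>(~q | []p) fails. ✗
u: successors {t, x}; ~q | []p there: t:T, x:T. ✓
v: no successors, so <>(~q | []p) fails. ✗
w: successors {t, v}; ~q | []p there: t:T, v:T. ✓
x: no successors, so <>(~q | []p) fails. ✗
— 3 worlds.
For []<>(p & q):
s: successors {t}; <>(p & q) there: t:F. ✗
t: no successors, so []<>(p & q) holds vacuously. ✓
u: successors {t, x}; <>(p & q) there: t:F, x:F. ✗
v: no successors, so []<>(p & q) holds vacuously. ✓
w: successors {t, v}; <>(p & q) there: t:F, v:F. ✗
x: no successors, so []<>(p & q) holds vacuously. ✓
— 3 worlds.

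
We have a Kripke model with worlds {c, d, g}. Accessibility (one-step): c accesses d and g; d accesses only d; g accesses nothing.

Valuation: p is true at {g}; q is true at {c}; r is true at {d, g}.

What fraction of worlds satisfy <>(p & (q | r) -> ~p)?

c: successors {d, g}; p & (q | r) -> ~p there: d:T, g:F. ✓
d: successors {d}; p & (q | r) -> ~p there: d:T. ✓
g: no successors, so <>(p & (q | r) -> ~p) fails. ✗
That's 2 of 3 worlds, so 2/3.

2/3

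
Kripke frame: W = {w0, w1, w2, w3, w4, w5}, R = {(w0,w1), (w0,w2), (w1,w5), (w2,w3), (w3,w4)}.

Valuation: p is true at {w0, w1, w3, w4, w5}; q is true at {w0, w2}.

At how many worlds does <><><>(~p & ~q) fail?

6

w0: successors {w1, w2}; <><>(~p & ~q) there: w1:F, w2:F. ✗
w1: successors {w5}; <><>(~p & ~q) there: w5:F. ✗
w2: successors {w3}; <><>(~p & ~q) there: w3:F. ✗
w3: successors {w4}; <><>(~p & ~q) there: w4:F. ✗
w4: no successors, so <><><>(~p & ~q) fails. ✗
w5: no successors, so <><><>(~p & ~q) fails. ✗
Satisfying worlds: ∅.
So <><><>(~p & ~q) fails at the other 6 worlds.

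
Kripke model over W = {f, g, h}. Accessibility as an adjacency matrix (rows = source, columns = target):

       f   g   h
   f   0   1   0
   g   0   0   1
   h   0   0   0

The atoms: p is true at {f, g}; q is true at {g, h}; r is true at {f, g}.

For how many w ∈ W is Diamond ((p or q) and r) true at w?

f: successors {g}; (p or q) and r there: g:T. ✓
g: successors {h}; (p or q) and r there: h:F. ✗
h: no successors, so Diamond ((p or q) and r) fails. ✗
Satisfying worlds: {f}.

1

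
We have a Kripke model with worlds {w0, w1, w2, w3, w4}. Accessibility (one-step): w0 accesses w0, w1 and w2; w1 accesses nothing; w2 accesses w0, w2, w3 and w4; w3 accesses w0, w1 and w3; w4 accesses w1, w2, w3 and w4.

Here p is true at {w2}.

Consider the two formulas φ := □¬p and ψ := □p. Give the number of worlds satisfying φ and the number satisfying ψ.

For □¬p:
w0: successors {w0, w1, w2}; ¬p there: w0:T, w1:T, w2:F. ✗
w1: no successors, so □¬p holds vacuously. ✓
w2: successors {w0, w2, w3, w4}; ¬p there: w0:T, w2:F, w3:T, w4:T. ✗
w3: successors {w0, w1, w3}; ¬p there: w0:T, w1:T, w3:T. ✓
w4: successors {w1, w2, w3, w4}; ¬p there: w1:T, w2:F, w3:T, w4:T. ✗
— 2 worlds.
For □p:
w0: successors {w0, w1, w2}; p there: w0:F, w1:F, w2:T. ✗
w1: no successors, so □p holds vacuously. ✓
w2: successors {w0, w2, w3, w4}; p there: w0:F, w2:T, w3:F, w4:F. ✗
w3: successors {w0, w1, w3}; p there: w0:F, w1:F, w3:F. ✗
w4: successors {w1, w2, w3, w4}; p there: w1:F, w2:T, w3:F, w4:F. ✗
— 1 world.

2 and 1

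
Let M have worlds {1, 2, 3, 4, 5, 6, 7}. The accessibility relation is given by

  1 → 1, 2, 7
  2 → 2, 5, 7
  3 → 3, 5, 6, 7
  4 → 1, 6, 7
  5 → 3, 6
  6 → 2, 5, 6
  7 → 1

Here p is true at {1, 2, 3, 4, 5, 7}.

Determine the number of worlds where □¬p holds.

0

1: successors {1, 2, 7}; ¬p there: 1:F, 2:F, 7:F. ✗
2: successors {2, 5, 7}; ¬p there: 2:F, 5:F, 7:F. ✗
3: successors {3, 5, 6, 7}; ¬p there: 3:F, 5:F, 6:T, 7:F. ✗
4: successors {1, 6, 7}; ¬p there: 1:F, 6:T, 7:F. ✗
5: successors {3, 6}; ¬p there: 3:F, 6:T. ✗
6: successors {2, 5, 6}; ¬p there: 2:F, 5:F, 6:T. ✗
7: successors {1}; ¬p there: 1:F. ✗
Satisfying worlds: ∅.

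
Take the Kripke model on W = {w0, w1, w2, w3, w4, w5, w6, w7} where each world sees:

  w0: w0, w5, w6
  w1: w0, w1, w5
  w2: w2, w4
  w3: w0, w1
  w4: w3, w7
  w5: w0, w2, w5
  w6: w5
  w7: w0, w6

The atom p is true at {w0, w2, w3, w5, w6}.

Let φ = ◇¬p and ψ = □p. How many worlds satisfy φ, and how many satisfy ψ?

For ◇¬p:
w0: successors {w0, w5, w6}; ¬p there: w0:F, w5:F, w6:F. ✗
w1: successors {w0, w1, w5}; ¬p there: w0:F, w1:T, w5:F. ✓
w2: successors {w2, w4}; ¬p there: w2:F, w4:T. ✓
w3: successors {w0, w1}; ¬p there: w0:F, w1:T. ✓
w4: successors {w3, w7}; ¬p there: w3:F, w7:T. ✓
w5: successors {w0, w2, w5}; ¬p there: w0:F, w2:F, w5:F. ✗
w6: successors {w5}; ¬p there: w5:F. ✗
w7: successors {w0, w6}; ¬p there: w0:F, w6:F. ✗
— 4 worlds.
For □p:
w0: successors {w0, w5, w6}; p there: w0:T, w5:T, w6:T. ✓
w1: successors {w0, w1, w5}; p there: w0:T, w1:F, w5:T. ✗
w2: successors {w2, w4}; p there: w2:T, w4:F. ✗
w3: successors {w0, w1}; p there: w0:T, w1:F. ✗
w4: successors {w3, w7}; p there: w3:T, w7:F. ✗
w5: successors {w0, w2, w5}; p there: w0:T, w2:T, w5:T. ✓
w6: successors {w5}; p there: w5:T. ✓
w7: successors {w0, w6}; p there: w0:T, w6:T. ✓
— 4 worlds.

4 and 4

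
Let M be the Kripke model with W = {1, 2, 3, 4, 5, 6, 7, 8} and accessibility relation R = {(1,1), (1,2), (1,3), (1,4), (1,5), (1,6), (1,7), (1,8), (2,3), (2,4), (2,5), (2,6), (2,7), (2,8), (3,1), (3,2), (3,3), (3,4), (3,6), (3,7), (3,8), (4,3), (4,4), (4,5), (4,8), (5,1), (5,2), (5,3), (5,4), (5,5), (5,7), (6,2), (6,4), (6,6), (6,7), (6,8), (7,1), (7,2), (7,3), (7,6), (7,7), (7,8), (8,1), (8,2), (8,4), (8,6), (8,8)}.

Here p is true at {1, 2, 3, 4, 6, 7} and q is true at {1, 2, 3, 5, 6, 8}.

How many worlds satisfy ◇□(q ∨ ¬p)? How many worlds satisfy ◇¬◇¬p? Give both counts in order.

For ◇□(q ∨ ¬p):
1: successors {1, 2, 3, 4, 5, 6, 7, 8}; □(q ∨ ¬p) there: 1:F, 2:F, 3:F, 4:F, 5:F, 6:F, 7:F, 8:F. ✗
2: successors {3, 4, 5, 6, 7, 8}; □(q ∨ ¬p) there: 3:F, 4:F, 5:F, 6:F, 7:F, 8:F. ✗
3: successors {1, 2, 3, 4, 6, 7, 8}; □(q ∨ ¬p) there: 1:F, 2:F, 3:F, 4:F, 6:F, 7:F, 8:F. ✗
4: successors {3, 4, 5, 8}; □(q ∨ ¬p) there: 3:F, 4:F, 5:F, 8:F. ✗
5: successors {1, 2, 3, 4, 5, 7}; □(q ∨ ¬p) there: 1:F, 2:F, 3:F, 4:F, 5:F, 7:F. ✗
6: successors {2, 4, 6, 7, 8}; □(q ∨ ¬p) there: 2:F, 4:F, 6:F, 7:F, 8:F. ✗
7: successors {1, 2, 3, 6, 7, 8}; □(q ∨ ¬p) there: 1:F, 2:F, 3:F, 6:F, 7:F, 8:F. ✗
8: successors {1, 2, 4, 6, 8}; □(q ∨ ¬p) there: 1:F, 2:F, 4:F, 6:F, 8:F. ✗
— 0 worlds.
For ◇¬◇¬p:
1: successors {1, 2, 3, 4, 5, 6, 7, 8}; ¬◇¬p there: 1:F, 2:F, 3:F, 4:F, 5:F, 6:F, 7:F, 8:F. ✗
2: successors {3, 4, 5, 6, 7, 8}; ¬◇¬p there: 3:F, 4:F, 5:F, 6:F, 7:F, 8:F. ✗
3: successors {1, 2, 3, 4, 6, 7, 8}; ¬◇¬p there: 1:F, 2:F, 3:F, 4:F, 6:F, 7:F, 8:F. ✗
4: successors {3, 4, 5, 8}; ¬◇¬p there: 3:F, 4:F, 5:F, 8:F. ✗
5: successors {1, 2, 3, 4, 5, 7}; ¬◇¬p there: 1:F, 2:F, 3:F, 4:F, 5:F, 7:F. ✗
6: successors {2, 4, 6, 7, 8}; ¬◇¬p there: 2:F, 4:F, 6:F, 7:F, 8:F. ✗
7: successors {1, 2, 3, 6, 7, 8}; ¬◇¬p there: 1:F, 2:F, 3:F, 6:F, 7:F, 8:F. ✗
8: successors {1, 2, 4, 6, 8}; ¬◇¬p there: 1:F, 2:F, 4:F, 6:F, 8:F. ✗
— 0 worlds.

0 and 0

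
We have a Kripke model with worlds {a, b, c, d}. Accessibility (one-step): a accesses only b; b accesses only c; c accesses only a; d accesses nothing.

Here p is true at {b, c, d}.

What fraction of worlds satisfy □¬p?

a: successors {b}; ¬p there: b:F. ✗
b: successors {c}; ¬p there: c:F. ✗
c: successors {a}; ¬p there: a:T. ✓
d: no successors, so □¬p holds vacuously. ✓
That's 2 of 4 worlds, so 2/4 = 1/2.

1/2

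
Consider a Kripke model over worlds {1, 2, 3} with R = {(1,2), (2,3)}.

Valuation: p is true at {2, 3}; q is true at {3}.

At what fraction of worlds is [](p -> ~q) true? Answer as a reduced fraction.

2/3

1: successors {2}; p -> ~q there: 2:T. ✓
2: successors {3}; p -> ~q there: 3:F. ✗
3: no successors, so [](p -> ~q) holds vacuously. ✓
That's 2 of 3 worlds, so 2/3.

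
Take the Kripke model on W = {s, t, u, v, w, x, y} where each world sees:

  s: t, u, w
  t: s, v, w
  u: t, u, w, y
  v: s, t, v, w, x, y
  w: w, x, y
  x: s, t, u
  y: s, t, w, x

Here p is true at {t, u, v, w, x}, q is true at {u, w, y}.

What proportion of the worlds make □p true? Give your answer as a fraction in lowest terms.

1/7

s: successors {t, u, w}; p there: t:T, u:T, w:T. ✓
t: successors {s, v, w}; p there: s:F, v:T, w:T. ✗
u: successors {t, u, w, y}; p there: t:T, u:T, w:T, y:F. ✗
v: successors {s, t, v, w, x, y}; p there: s:F, t:T, v:T, w:T, x:T, y:F. ✗
w: successors {w, x, y}; p there: w:T, x:T, y:F. ✗
x: successors {s, t, u}; p there: s:F, t:T, u:T. ✗
y: successors {s, t, w, x}; p there: s:F, t:T, w:T, x:T. ✗
That's 1 of 7 worlds, so 1/7.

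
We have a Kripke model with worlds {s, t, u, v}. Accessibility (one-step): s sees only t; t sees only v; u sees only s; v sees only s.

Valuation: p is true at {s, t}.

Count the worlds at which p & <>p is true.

s: p is T, <>p is T. ✓
t: p is T, <>p is F. ✗
u: p is F, <>p is T. ✗
v: p is F, <>p is T. ✗
Satisfying worlds: {s}.

1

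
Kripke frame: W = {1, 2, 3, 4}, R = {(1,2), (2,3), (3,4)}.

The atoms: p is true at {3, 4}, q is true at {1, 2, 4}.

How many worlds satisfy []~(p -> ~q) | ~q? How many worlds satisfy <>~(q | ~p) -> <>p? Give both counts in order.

2 and 4

For []~(p -> ~q) | ~q:
1: []~(p -> ~q) is F, ~q is F. ✗
2: []~(p -> ~q) is F, ~q is F. ✗
3: []~(p -> ~q) is T, ~q is T. ✓
4: []~(p -> ~q) is T, ~q is F. ✓
— 2 worlds.
For <>~(q | ~p) -> <>p:
1: <>~(q | ~p) is F, <>p is F. ✓
2: <>~(q | ~p) is T, <>p is T. ✓
3: <>~(q | ~p) is F, <>p is T. ✓
4: <>~(q | ~p) is F, <>p is F. ✓
— 4 worlds.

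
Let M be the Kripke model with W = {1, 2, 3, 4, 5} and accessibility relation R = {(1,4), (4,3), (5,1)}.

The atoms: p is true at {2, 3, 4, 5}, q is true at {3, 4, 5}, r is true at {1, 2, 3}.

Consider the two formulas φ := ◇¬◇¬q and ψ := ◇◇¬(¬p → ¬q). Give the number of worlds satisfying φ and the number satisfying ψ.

3 and 0

For ◇¬◇¬q:
1: successors {4}; ¬◇¬q there: 4:T. ✓
2: no successors, so ◇¬◇¬q fails. ✗
3: no successors, so ◇¬◇¬q fails. ✗
4: successors {3}; ¬◇¬q there: 3:T. ✓
5: successors {1}; ¬◇¬q there: 1:T. ✓
— 3 worlds.
For ◇◇¬(¬p → ¬q):
1: successors {4}; ◇¬(¬p → ¬q) there: 4:F. ✗
2: no successors, so ◇◇¬(¬p → ¬q) fails. ✗
3: no successors, so ◇◇¬(¬p → ¬q) fails. ✗
4: successors {3}; ◇¬(¬p → ¬q) there: 3:F. ✗
5: successors {1}; ◇¬(¬p → ¬q) there: 1:F. ✗
— 0 worlds.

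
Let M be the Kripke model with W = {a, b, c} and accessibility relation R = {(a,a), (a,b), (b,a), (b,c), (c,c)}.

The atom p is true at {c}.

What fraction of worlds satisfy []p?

1/3

a: successors {a, b}; p there: a:F, b:F. ✗
b: successors {a, c}; p there: a:F, c:T. ✗
c: successors {c}; p there: c:T. ✓
That's 1 of 3 worlds, so 1/3.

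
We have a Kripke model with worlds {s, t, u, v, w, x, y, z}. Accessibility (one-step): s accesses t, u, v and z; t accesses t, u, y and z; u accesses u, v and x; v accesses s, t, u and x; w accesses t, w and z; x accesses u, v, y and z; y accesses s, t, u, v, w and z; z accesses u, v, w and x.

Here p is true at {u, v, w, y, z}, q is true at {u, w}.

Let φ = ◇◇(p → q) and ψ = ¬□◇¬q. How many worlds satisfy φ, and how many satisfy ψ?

8 and 0

For ◇◇(p → q):
s: successors {t, u, v, z}; ◇(p → q) there: t:T, u:T, v:T, z:T. ✓
t: successors {t, u, y, z}; ◇(p → q) there: t:T, u:T, y:T, z:T. ✓
u: successors {u, v, x}; ◇(p → q) there: u:T, v:T, x:T. ✓
v: successors {s, t, u, x}; ◇(p → q) there: s:T, t:T, u:T, x:T. ✓
w: successors {t, w, z}; ◇(p → q) there: t:T, w:T, z:T. ✓
x: successors {u, v, y, z}; ◇(p → q) there: u:T, v:T, y:T, z:T. ✓
y: successors {s, t, u, v, w, z}; ◇(p → q) there: s:T, t:T, u:T, v:T, w:T, z:T. ✓
z: successors {u, v, w, x}; ◇(p → q) there: u:T, v:T, w:T, x:T. ✓
— 8 worlds.
For ¬□◇¬q:
s: □◇¬q is T. ✗
t: □◇¬q is T. ✗
u: □◇¬q is T. ✗
v: □◇¬q is T. ✗
w: □◇¬q is T. ✗
x: □◇¬q is T. ✗
y: □◇¬q is T. ✗
z: □◇¬q is T. ✗
— 0 worlds.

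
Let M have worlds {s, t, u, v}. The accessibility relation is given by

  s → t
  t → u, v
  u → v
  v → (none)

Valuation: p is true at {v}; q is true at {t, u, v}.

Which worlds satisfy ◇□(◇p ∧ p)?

s: successors {t}; □(◇p ∧ p) there: t:F. ✗
t: successors {u, v}; □(◇p ∧ p) there: u:F, v:T. ✓
u: successors {v}; □(◇p ∧ p) there: v:T. ✓
v: no successors, so ◇□(◇p ∧ p) fails. ✗

{t, u}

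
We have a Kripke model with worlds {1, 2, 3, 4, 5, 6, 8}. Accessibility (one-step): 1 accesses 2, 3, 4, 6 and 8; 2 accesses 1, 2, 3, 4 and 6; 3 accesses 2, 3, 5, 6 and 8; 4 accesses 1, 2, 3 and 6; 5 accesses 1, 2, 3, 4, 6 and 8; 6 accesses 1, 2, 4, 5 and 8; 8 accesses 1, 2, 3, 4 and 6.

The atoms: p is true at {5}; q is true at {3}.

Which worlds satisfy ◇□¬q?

{1, 2, 3, 4, 5, 8}

1: successors {2, 3, 4, 6, 8}; □¬q there: 2:F, 3:F, 4:F, 6:T, 8:F. ✓
2: successors {1, 2, 3, 4, 6}; □¬q there: 1:F, 2:F, 3:F, 4:F, 6:T. ✓
3: successors {2, 3, 5, 6, 8}; □¬q there: 2:F, 3:F, 5:F, 6:T, 8:F. ✓
4: successors {1, 2, 3, 6}; □¬q there: 1:F, 2:F, 3:F, 6:T. ✓
5: successors {1, 2, 3, 4, 6, 8}; □¬q there: 1:F, 2:F, 3:F, 4:F, 6:T, 8:F. ✓
6: successors {1, 2, 4, 5, 8}; □¬q there: 1:F, 2:F, 4:F, 5:F, 8:F. ✗
8: successors {1, 2, 3, 4, 6}; □¬q there: 1:F, 2:F, 3:F, 4:F, 6:T. ✓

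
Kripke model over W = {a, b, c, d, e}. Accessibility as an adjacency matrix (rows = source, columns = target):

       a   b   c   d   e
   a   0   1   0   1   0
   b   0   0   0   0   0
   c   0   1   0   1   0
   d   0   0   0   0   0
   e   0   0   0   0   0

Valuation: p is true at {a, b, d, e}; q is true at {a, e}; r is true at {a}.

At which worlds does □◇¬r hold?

{b, d, e}

a: successors {b, d}; ◇¬r there: b:F, d:F. ✗
b: no successors, so □◇¬r holds vacuously. ✓
c: successors {b, d}; ◇¬r there: b:F, d:F. ✗
d: no successors, so □◇¬r holds vacuously. ✓
e: no successors, so □◇¬r holds vacuously. ✓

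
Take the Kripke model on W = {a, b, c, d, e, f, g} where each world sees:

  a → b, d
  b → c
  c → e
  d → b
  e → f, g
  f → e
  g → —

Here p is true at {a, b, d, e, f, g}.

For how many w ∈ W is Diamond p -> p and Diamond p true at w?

a: Diamond p is T, p and Diamond p is T. ✓
b: Diamond p is F, p and Diamond p is F. ✓
c: Diamond p is T, p and Diamond p is F. ✗
d: Diamond p is T, p and Diamond p is T. ✓
e: Diamond p is T, p and Diamond p is T. ✓
f: Diamond p is T, p and Diamond p is T. ✓
g: Diamond p is F, p and Diamond p is F. ✓
Satisfying worlds: {a, b, d, e, f, g}.

6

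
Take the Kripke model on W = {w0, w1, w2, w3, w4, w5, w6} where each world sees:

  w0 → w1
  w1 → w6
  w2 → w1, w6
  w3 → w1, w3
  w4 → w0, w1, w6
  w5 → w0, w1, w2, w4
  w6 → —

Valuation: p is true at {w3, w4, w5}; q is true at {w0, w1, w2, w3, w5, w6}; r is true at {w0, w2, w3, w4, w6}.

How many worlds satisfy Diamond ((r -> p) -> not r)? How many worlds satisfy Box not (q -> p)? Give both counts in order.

For Diamond ((r -> p) -> not r):
w0: successors {w1}; (r -> p) -> not r there: w1:T. ✓
w1: successors {w6}; (r -> p) -> not r there: w6:T. ✓
w2: successors {w1, w6}; (r -> p) -> not r there: w1:T, w6:T. ✓
w3: successors {w1, w3}; (r -> p) -> not r there: w1:T, w3:F. ✓
w4: successors {w0, w1, w6}; (r -> p) -> not r there: w0:T, w1:T, w6:T. ✓
w5: successors {w0, w1, w2, w4}; (r -> p) -> not r there: w0:T, w1:T, w2:T, w4:F. ✓
w6: no successors, so Diamond ((r -> p) -> not r) fails. ✗
— 6 worlds.
For Box not (q -> p):
w0: successors {w1}; not (q -> p) there: w1:T. ✓
w1: successors {w6}; not (q -> p) there: w6:T. ✓
w2: successors {w1, w6}; not (q -> p) there: w1:T, w6:T. ✓
w3: successors {w1, w3}; not (q -> p) there: w1:T, w3:F. ✗
w4: successors {w0, w1, w6}; not (q -> p) there: w0:T, w1:T, w6:T. ✓
w5: successors {w0, w1, w2, w4}; not (q -> p) there: w0:T, w1:T, w2:T, w4:F. ✗
w6: no successors, so Box not (q -> p) holds vacuously. ✓
— 5 worlds.

6 and 5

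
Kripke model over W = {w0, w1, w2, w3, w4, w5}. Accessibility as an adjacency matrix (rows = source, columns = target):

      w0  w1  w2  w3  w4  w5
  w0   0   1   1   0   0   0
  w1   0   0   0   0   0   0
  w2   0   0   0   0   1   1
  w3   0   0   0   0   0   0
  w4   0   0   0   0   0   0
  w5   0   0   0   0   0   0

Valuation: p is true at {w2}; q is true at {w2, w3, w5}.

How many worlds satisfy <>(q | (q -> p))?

2

w0: successors {w1, w2}; q | (q -> p) there: w1:T, w2:T. ✓
w1: no successors, so <>(q | (q -> p)) fails. ✗
w2: successors {w4, w5}; q | (q -> p) there: w4:T, w5:T. ✓
w3: no successors, so <>(q | (q -> p)) fails. ✗
w4: no successors, so <>(q | (q -> p)) fails. ✗
w5: no successors, so <>(q | (q -> p)) fails. ✗
Satisfying worlds: {w0, w2}.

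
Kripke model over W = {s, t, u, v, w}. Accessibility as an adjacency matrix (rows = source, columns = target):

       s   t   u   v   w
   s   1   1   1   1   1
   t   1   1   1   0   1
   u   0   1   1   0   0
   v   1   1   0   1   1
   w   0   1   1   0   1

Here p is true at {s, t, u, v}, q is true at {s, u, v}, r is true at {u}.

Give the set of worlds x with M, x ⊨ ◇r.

s: successors {s, t, u, v, w}; r there: s:F, t:F, u:T, v:F, w:F. ✓
t: successors {s, t, u, w}; r there: s:F, t:F, u:T, w:F. ✓
u: successors {t, u}; r there: t:F, u:T. ✓
v: successors {s, t, v, w}; r there: s:F, t:F, v:F, w:F. ✗
w: successors {t, u, w}; r there: t:F, u:T, w:F. ✓

{s, t, u, w}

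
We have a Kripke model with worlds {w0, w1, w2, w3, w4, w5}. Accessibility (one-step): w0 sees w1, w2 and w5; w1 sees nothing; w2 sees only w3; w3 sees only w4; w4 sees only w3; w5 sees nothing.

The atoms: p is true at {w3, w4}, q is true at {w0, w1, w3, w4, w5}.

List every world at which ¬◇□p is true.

w0: ◇□p is T. ✗
w1: ◇□p is F. ✓
w2: ◇□p is T. ✗
w3: ◇□p is T. ✗
w4: ◇□p is T. ✗
w5: ◇□p is F. ✓

{w1, w5}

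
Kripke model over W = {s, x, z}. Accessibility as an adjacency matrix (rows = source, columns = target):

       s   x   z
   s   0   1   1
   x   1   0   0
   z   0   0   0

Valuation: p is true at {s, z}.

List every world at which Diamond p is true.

s: successors {x, z}; p there: x:F, z:T. ✓
x: successors {s}; p there: s:T. ✓
z: no successors, so Diamond p fails. ✗

{s, x}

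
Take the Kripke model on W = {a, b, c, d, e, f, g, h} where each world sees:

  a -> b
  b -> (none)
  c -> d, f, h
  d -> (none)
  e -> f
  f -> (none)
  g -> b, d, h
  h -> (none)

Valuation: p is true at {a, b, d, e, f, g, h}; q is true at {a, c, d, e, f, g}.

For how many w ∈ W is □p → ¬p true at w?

a: □p is T, ¬p is F. ✗
b: □p is T, ¬p is F. ✗
c: □p is T, ¬p is T. ✓
d: □p is T, ¬p is F. ✗
e: □p is T, ¬p is F. ✗
f: □p is T, ¬p is F. ✗
g: □p is T, ¬p is F. ✗
h: □p is T, ¬p is F. ✗
Satisfying worlds: {c}.

1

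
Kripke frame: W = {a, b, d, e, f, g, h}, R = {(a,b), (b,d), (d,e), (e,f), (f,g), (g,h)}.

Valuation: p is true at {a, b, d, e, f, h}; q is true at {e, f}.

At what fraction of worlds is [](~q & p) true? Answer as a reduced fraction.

4/7

a: successors {b}; ~q & p there: b:T. ✓
b: successors {d}; ~q & p there: d:T. ✓
d: successors {e}; ~q & p there: e:F. ✗
e: successors {f}; ~q & p there: f:F. ✗
f: successors {g}; ~q & p there: g:F. ✗
g: successors {h}; ~q & p there: h:T. ✓
h: no successors, so [](~q & p) holds vacuously. ✓
That's 4 of 7 worlds, so 4/7.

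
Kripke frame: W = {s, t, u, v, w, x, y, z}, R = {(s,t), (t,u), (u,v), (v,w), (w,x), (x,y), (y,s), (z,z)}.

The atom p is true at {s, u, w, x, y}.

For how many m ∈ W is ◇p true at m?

s: successors {t}; p there: t:F. ✗
t: successors {u}; p there: u:T. ✓
u: successors {v}; p there: v:F. ✗
v: successors {w}; p there: w:T. ✓
w: successors {x}; p there: x:T. ✓
x: successors {y}; p there: y:T. ✓
y: successors {s}; p there: s:T. ✓
z: successors {z}; p there: z:F. ✗
Satisfying worlds: {t, v, w, x, y}.

5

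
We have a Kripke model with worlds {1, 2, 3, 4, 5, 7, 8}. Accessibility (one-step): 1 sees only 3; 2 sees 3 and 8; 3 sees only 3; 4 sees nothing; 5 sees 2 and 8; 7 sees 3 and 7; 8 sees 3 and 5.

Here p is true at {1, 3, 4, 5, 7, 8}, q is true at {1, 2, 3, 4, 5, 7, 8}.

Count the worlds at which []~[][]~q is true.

1: successors {3}; ~[][]~q there: 3:T. ✓
2: successors {3, 8}; ~[][]~q there: 3:T, 8:T. ✓
3: successors {3}; ~[][]~q there: 3:T. ✓
4: no successors, so []~[][]~q holds vacuously. ✓
5: successors {2, 8}; ~[][]~q there: 2:T, 8:T. ✓
7: successors {3, 7}; ~[][]~q there: 3:T, 7:T. ✓
8: successors {3, 5}; ~[][]~q there: 3:T, 5:T. ✓
Satisfying worlds: {1, 2, 3, 4, 5, 7, 8}.

7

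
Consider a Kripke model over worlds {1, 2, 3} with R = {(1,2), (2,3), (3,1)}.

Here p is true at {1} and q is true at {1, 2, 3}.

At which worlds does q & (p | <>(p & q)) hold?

1: q is T, p | <>(p & q) is T. ✓
2: q is T, p | <>(p & q) is F. ✗
3: q is T, p | <>(p & q) is T. ✓

{1, 3}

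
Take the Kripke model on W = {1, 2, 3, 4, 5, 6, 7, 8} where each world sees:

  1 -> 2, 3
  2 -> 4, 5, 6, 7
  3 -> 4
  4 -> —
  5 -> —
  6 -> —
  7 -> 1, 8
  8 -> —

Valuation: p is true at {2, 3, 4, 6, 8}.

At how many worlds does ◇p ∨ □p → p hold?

1: ◇p ∨ □p is T, p is F. ✗
2: ◇p ∨ □p is T, p is T. ✓
3: ◇p ∨ □p is T, p is T. ✓
4: ◇p ∨ □p is T, p is T. ✓
5: ◇p ∨ □p is T, p is F. ✗
6: ◇p ∨ □p is T, p is T. ✓
7: ◇p ∨ □p is T, p is F. ✗
8: ◇p ∨ □p is T, p is T. ✓
Satisfying worlds: {2, 3, 4, 6, 8}.

5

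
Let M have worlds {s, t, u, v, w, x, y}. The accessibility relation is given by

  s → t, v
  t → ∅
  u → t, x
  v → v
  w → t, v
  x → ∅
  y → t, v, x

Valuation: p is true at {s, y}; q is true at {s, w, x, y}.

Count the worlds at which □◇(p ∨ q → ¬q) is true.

s: successors {t, v}; ◇(p ∨ q → ¬q) there: t:F, v:T. ✗
t: no successors, so □◇(p ∨ q → ¬q) holds vacuously. ✓
u: successors {t, x}; ◇(p ∨ q → ¬q) there: t:F, x:F. ✗
v: successors {v}; ◇(p ∨ q → ¬q) there: v:T. ✓
w: successors {t, v}; ◇(p ∨ q → ¬q) there: t:F, v:T. ✗
x: no successors, so □◇(p ∨ q → ¬q) holds vacuously. ✓
y: successors {t, v, x}; ◇(p ∨ q → ¬q) there: t:F, v:T, x:F. ✗
Satisfying worlds: {t, v, x}.

3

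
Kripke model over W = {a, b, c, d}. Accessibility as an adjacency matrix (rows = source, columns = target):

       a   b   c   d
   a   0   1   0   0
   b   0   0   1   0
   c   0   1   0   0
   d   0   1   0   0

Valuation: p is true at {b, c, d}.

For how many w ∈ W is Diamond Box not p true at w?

0

a: successors {b}; Box not p there: b:F. ✗
b: successors {c}; Box not p there: c:F. ✗
c: successors {b}; Box not p there: b:F. ✗
d: successors {b}; Box not p there: b:F. ✗
Satisfying worlds: ∅.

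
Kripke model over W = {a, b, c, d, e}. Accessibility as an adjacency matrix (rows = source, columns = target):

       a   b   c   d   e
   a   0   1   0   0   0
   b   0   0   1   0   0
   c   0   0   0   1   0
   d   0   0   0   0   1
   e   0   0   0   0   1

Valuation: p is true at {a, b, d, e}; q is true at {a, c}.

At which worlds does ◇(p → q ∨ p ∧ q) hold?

a: successors {b}; p → q ∨ p ∧ q there: b:F. ✗
b: successors {c}; p → q ∨ p ∧ q there: c:T. ✓
c: successors {d}; p → q ∨ p ∧ q there: d:F. ✗
d: successors {e}; p → q ∨ p ∧ q there: e:F. ✗
e: successors {e}; p → q ∨ p ∧ q there: e:F. ✗

{b}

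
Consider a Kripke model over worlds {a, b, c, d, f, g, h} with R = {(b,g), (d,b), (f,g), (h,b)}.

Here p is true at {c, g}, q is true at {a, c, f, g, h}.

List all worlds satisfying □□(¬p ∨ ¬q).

{a, b, c, f, g}

a: no successors, so □□(¬p ∨ ¬q) holds vacuously. ✓
b: successors {g}; □(¬p ∨ ¬q) there: g:T. ✓
c: no successors, so □□(¬p ∨ ¬q) holds vacuously. ✓
d: successors {b}; □(¬p ∨ ¬q) there: b:F. ✗
f: successors {g}; □(¬p ∨ ¬q) there: g:T. ✓
g: no successors, so □□(¬p ∨ ¬q) holds vacuously. ✓
h: successors {b}; □(¬p ∨ ¬q) there: b:F. ✗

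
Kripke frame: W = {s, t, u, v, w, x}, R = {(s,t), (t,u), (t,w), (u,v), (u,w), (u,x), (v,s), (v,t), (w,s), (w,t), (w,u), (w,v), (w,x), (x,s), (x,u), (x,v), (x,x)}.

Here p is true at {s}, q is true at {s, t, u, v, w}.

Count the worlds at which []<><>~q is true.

2

s: successors {t}; <><>~q there: t:T. ✓
t: successors {u, w}; <><>~q there: u:T, w:T. ✓
u: successors {v, w, x}; <><>~q there: v:F, w:T, x:T. ✗
v: successors {s, t}; <><>~q there: s:F, t:T. ✗
w: successors {s, t, u, v, x}; <><>~q there: s:F, t:T, u:T, v:F, x:T. ✗
x: successors {s, u, v, x}; <><>~q there: s:F, u:T, v:F, x:T. ✗
Satisfying worlds: {s, t}.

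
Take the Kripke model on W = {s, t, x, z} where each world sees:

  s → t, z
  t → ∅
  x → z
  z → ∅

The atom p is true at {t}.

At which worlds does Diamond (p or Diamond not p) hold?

{s}

s: successors {t, z}; p or Diamond not p there: t:T, z:F. ✓
t: no successors, so Diamond (p or Diamond not p) fails. ✗
x: successors {z}; p or Diamond not p there: z:F. ✗
z: no successors, so Diamond (p or Diamond not p) fails. ✗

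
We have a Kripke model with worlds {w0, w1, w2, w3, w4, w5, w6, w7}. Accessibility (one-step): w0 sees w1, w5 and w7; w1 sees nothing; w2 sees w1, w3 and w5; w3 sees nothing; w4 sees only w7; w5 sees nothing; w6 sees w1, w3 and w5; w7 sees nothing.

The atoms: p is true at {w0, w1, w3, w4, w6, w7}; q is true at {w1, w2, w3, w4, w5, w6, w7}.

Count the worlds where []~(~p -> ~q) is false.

4

w0: successors {w1, w5, w7}; ~(~p -> ~q) there: w1:F, w5:T, w7:F. ✗
w1: no successors, so []~(~p -> ~q) holds vacuously. ✓
w2: successors {w1, w3, w5}; ~(~p -> ~q) there: w1:F, w3:F, w5:T. ✗
w3: no successors, so []~(~p -> ~q) holds vacuously. ✓
w4: successors {w7}; ~(~p -> ~q) there: w7:F. ✗
w5: no successors, so []~(~p -> ~q) holds vacuously. ✓
w6: successors {w1, w3, w5}; ~(~p -> ~q) there: w1:F, w3:F, w5:T. ✗
w7: no successors, so []~(~p -> ~q) holds vacuously. ✓
Satisfying worlds: {w1, w3, w5, w7}.
So []~(~p -> ~q) fails at the other 4 worlds.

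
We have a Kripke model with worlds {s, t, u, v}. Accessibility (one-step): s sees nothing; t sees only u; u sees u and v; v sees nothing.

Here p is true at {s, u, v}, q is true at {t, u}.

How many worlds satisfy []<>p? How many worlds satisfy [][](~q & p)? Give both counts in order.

For []<>p:
s: no successors, so []<>p holds vacuously. ✓
t: successors {u}; <>p there: u:T. ✓
u: successors {u, v}; <>p there: u:T, v:F. ✗
v: no successors, so []<>p holds vacuously. ✓
— 3 worlds.
For [][](~q & p):
s: no successors, so [][](~q & p) holds vacuously. ✓
t: successors {u}; [](~q & p) there: u:F. ✗
u: successors {u, v}; [](~q & p) there: u:F, v:T. ✗
v: no successors, so [][](~q & p) holds vacuously. ✓
— 2 worlds.

3 and 2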